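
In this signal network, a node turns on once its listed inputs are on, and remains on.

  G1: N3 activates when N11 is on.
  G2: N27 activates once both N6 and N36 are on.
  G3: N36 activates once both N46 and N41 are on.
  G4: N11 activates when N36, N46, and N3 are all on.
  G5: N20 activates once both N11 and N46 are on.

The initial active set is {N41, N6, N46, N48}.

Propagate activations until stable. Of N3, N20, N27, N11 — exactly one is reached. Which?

G3: N46 and N41 on → N36 on.
N6 and N36 are on, so N27 activates (G2).
N20 would need N11 and N46 (G5), but N11 never turns on. N11 would need N36, N46, and N3 (G4), but N3 never turns on. N3 would need N11 (G1), but N11 never turns on.

N27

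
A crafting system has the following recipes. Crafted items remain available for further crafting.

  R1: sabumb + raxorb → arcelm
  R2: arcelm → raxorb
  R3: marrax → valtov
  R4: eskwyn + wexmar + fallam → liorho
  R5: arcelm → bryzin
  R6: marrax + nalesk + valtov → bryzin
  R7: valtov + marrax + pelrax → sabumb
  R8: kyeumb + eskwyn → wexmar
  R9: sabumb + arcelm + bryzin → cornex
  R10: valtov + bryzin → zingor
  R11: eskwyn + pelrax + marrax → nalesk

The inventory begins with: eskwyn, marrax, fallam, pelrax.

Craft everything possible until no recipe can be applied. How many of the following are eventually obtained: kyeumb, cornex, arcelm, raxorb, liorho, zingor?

eskwyn + pelrax + marrax → nalesk (R11).
Using R3, marrax makes valtov.
marrax + nalesk + valtov → bryzin (R6).
valtov + bryzin → zingor (R10).
No rule produces kyeumb, and it is not given.
cornex would need sabumb, arcelm, and bryzin (R9), but arcelm is never obtained.
arcelm would need sabumb and raxorb (R1), but raxorb is never obtained.
raxorb would need arcelm (R2), but arcelm is never obtained.
liorho would need eskwyn, wexmar, and fallam (R4), but wexmar is never obtained.
zingor: reached.
Reached: zingor — 1 of the 6.

1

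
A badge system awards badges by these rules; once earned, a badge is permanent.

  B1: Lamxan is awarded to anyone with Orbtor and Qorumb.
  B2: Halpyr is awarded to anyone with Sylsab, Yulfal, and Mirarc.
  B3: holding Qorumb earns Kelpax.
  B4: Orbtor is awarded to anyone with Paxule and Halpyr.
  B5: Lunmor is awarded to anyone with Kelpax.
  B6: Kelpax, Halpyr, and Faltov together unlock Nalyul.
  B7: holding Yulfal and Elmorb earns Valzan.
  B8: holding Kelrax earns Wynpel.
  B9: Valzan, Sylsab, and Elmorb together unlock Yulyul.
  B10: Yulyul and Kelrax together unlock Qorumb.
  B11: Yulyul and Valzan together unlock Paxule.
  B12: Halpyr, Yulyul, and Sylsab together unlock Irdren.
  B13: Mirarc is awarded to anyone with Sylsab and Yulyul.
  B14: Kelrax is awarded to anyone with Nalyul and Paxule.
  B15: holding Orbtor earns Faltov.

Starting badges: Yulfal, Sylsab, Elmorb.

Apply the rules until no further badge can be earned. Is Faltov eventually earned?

With Yulfal and Elmorb, Valzan is earned (B7).
With Valzan, Sylsab, and Elmorb, Yulyul is earned (B9).
With Yulyul and Valzan, Paxule is earned (B11).
With Sylsab and Yulyul, Mirarc is earned (B13).
With Sylsab, Yulfal, and Mirarc, Halpyr is earned (B2).
With Paxule and Halpyr, Orbtor is earned (B4).
With Orbtor, Faltov is earned (B15).

Yes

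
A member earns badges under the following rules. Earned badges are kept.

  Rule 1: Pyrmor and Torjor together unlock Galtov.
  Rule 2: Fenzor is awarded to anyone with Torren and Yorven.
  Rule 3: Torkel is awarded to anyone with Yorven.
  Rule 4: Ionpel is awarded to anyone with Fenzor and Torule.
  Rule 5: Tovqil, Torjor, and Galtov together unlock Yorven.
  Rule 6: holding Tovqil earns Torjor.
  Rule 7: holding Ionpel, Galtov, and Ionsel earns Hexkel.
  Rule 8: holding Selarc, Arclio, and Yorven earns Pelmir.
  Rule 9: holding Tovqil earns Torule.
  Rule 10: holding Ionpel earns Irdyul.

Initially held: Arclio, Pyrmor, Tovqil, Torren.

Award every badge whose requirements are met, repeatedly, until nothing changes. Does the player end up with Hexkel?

Hexkel would need Ionpel, Galtov, and Ionsel (Rule 7), but Ionsel is never earned.

No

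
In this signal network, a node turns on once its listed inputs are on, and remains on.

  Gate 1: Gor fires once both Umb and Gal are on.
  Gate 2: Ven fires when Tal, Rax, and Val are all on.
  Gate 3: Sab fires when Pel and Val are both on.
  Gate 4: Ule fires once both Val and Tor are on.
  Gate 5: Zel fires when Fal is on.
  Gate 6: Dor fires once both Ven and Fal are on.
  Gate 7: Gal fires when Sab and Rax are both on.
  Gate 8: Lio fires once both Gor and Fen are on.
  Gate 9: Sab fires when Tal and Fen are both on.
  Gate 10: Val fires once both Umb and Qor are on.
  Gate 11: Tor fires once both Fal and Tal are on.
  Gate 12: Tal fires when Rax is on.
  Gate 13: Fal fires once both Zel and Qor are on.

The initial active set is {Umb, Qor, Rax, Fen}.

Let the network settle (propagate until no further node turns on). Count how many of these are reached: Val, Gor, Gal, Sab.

4

Gate 12: Rax on → Tal on.
Gate 10: Umb and Qor on → Val on.
Gate 9: Tal and Fen on → Sab on.
Gate 7: Sab and Rax on → Gal on.
Gate 1: Umb and Gal on → Gor on.
Val: reached.
Gor: reached.
Gal: reached.
Sab: reached.
All 4 are reached.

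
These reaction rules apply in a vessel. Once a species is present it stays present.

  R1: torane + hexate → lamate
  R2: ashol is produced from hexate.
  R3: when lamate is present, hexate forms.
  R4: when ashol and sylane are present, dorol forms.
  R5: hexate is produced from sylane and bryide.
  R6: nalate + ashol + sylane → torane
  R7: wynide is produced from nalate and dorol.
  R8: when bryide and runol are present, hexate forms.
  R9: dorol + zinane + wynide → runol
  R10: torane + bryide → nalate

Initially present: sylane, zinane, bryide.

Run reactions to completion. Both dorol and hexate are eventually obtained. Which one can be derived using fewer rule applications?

hexate

hexate: sylane and bryide present → hexate forms (R5). [1 rule application]
dorol: sylane and bryide present → hexate forms (R5). hexate present → ashol forms (R2). ashol and sylane present → dorol forms (R4). [3 rule applications]
hexate needs fewer.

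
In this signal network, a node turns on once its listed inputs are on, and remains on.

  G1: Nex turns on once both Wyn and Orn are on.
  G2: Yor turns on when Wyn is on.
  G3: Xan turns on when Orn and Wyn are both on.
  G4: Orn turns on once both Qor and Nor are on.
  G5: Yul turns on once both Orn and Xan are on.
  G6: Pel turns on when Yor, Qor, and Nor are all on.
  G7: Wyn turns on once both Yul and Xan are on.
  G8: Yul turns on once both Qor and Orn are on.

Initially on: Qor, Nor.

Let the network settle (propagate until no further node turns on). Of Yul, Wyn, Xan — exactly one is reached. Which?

G4: Qor and Nor on → Orn on.
G8: Qor and Orn on → Yul on.
Wyn would need Yul and Xan (G7), but Xan never turns on. Xan would need Orn and Wyn (G3), but Wyn never turns on.

Yul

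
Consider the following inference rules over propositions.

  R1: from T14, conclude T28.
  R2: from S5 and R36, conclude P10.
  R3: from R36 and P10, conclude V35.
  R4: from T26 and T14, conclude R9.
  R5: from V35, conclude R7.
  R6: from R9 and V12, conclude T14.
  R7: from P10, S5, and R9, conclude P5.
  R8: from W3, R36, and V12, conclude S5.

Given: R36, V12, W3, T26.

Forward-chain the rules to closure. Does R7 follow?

W3, R36, and V12 hold, so S5 follows (R8).
From S5 and R36, R2 gives P10.
From R36 and P10, R3 gives V35.
V35 holds, so R7 follows (R5).

Yes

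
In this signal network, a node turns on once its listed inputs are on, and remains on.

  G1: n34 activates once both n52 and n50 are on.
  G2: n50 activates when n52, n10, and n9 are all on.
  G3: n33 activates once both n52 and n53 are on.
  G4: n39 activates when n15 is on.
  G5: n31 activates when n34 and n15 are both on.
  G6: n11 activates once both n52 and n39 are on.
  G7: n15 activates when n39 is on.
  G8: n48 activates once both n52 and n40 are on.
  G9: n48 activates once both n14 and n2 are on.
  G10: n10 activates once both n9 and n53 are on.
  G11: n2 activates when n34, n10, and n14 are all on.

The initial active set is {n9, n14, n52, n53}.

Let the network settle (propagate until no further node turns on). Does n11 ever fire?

No

n11 would need n52 and n39 (G6), but n39 never turns on.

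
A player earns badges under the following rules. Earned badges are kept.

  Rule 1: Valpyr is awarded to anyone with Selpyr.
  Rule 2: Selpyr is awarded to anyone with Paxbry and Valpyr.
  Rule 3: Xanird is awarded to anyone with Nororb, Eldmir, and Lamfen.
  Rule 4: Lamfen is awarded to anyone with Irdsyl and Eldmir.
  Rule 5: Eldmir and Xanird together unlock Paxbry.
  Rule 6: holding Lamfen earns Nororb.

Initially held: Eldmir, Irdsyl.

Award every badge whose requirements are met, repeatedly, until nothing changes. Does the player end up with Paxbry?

With Irdsyl and Eldmir, Lamfen is earned (Rule 4).
With Lamfen, Nororb is earned (Rule 6).
With Nororb, Eldmir, and Lamfen, Xanird is earned (Rule 3).
With Eldmir and Xanird, Paxbry is earned (Rule 5).

Yes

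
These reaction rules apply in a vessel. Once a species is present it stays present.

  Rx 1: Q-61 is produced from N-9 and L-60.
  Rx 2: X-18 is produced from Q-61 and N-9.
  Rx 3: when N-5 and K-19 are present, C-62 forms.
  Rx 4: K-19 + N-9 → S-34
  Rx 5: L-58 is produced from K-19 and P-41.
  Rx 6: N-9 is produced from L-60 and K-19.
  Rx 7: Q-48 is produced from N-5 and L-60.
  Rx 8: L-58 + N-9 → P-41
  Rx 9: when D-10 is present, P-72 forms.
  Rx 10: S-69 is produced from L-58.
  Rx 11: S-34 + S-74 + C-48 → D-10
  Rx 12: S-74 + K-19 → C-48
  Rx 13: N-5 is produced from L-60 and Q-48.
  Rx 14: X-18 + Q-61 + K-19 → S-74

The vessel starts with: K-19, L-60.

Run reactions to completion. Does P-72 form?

Yes

L-60 and K-19 present → N-9 forms (Rx 6).
K-19 and N-9 present → S-34 forms (Rx 4).
N-9 and L-60 present → Q-61 forms (Rx 1).
Q-61 and N-9 present → X-18 forms (Rx 2).
X-18, Q-61, and K-19 present → S-74 forms (Rx 14).
S-74 and K-19 present → C-48 forms (Rx 12).
S-34, S-74, and C-48 present → D-10 forms (Rx 11).
D-10 present → P-72 forms (Rx 9).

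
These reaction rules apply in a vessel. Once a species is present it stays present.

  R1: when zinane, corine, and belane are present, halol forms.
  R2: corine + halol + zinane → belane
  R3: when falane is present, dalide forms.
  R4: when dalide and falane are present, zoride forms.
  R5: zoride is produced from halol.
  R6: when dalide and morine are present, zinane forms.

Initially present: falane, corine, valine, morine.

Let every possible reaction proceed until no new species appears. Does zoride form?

Yes

falane present → dalide forms (R3).
dalide and falane present → zoride forms (R4).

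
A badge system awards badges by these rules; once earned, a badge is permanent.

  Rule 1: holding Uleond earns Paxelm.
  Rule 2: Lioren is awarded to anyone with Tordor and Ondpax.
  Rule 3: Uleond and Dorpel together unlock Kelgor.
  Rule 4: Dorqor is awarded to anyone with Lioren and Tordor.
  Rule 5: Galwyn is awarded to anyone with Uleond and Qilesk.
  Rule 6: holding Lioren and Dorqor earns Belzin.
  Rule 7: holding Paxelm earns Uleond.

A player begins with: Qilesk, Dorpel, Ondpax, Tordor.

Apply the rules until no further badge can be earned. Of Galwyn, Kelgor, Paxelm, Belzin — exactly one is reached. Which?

With Tordor and Ondpax, Lioren is earned (Rule 2).
With Lioren and Tordor, Dorqor is earned (Rule 4).
With Lioren and Dorqor, Belzin is earned (Rule 6).
Galwyn would need Uleond and Qilesk (Rule 5), but Uleond is never earned. Kelgor would need Uleond and Dorpel (Rule 3), but Uleond is never earned. Paxelm would need Uleond (Rule 1), but Uleond is never earned.

Belzin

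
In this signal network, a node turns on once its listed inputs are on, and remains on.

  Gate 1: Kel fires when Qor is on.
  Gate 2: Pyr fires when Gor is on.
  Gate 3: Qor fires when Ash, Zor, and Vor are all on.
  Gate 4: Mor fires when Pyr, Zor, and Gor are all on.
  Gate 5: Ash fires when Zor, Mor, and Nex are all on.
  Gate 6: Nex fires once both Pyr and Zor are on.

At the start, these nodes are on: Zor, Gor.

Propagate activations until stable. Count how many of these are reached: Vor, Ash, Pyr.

2

Gor is on, so Pyr fires (Gate 2).
Pyr, Zor, and Gor are on, so Mor fires (Gate 4).
Pyr and Zor are on, so Nex fires (Gate 6).
Zor, Mor, and Nex are on, so Ash fires (Gate 5).
No rule produces Vor, and it is not given.
Ash: reached.
Pyr: reached.
Reached: Ash and Pyr — 2 of the 3.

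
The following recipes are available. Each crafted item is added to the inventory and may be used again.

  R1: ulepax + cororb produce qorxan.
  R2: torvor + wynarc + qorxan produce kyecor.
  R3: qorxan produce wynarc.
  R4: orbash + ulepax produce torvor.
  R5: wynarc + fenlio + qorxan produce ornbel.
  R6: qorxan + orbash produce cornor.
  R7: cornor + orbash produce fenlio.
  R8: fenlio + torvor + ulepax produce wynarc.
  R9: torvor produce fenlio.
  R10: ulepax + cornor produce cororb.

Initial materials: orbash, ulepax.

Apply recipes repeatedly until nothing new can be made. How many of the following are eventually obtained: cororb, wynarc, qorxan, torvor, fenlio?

Using R4, orbash and ulepax make torvor.
torvor → fenlio (R9).
Using R8, fenlio, torvor, and ulepax make wynarc.
cororb would need ulepax and cornor (R10), but cornor is never obtained.
wynarc: reached.
qorxan would need ulepax and cororb (R1), but cororb is never obtained.
torvor: reached.
fenlio: reached.
Reached: wynarc, torvor, and fenlio — 3 of the 5.

3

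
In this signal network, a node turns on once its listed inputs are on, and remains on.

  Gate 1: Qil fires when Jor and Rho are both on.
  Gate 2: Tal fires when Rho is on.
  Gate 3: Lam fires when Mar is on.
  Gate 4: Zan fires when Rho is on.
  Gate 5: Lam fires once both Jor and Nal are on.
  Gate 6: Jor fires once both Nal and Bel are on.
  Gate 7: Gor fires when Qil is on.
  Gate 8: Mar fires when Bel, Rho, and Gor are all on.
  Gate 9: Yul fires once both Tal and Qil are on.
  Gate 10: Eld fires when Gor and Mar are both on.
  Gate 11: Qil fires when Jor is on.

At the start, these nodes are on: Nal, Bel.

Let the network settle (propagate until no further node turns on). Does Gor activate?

Yes

Nal and Bel are on, so Jor fires (Gate 6).
Gate 11: Jor on → Qil on.
Qil is on, so Gor fires (Gate 7).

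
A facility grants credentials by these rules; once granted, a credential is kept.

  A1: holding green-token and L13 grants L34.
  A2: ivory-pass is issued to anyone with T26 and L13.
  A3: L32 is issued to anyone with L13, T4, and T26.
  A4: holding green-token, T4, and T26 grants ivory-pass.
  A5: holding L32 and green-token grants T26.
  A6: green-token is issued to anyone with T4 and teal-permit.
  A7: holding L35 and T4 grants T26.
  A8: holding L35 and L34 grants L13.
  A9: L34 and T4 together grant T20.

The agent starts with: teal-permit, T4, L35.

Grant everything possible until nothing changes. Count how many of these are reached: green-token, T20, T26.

2

Holding T4 and teal-permit grants green-token (A6).
Holding L35 and T4 grants T26 (A7).
green-token: reached.
T20 would need L34 and T4 (A9), but L34 is never granted.
T26: reached.
Reached: green-token and T26 — 2 of the 3.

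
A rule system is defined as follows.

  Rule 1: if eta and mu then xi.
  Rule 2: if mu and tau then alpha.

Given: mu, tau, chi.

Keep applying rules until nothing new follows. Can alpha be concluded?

Yes

mu and tau hold, so alpha follows (Rule 2).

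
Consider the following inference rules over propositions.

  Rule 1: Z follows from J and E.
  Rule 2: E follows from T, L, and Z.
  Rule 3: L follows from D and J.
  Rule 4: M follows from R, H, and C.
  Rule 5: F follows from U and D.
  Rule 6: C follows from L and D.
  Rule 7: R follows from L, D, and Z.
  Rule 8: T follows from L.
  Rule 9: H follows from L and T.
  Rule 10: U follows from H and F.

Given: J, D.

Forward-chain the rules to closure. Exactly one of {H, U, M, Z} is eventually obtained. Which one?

From D and J, Rule 3 gives L.
L holds, so T follows (Rule 8).
From L and T, Rule 9 gives H.
Z would need J and E (Rule 1), but E is never established. U would need H and F (Rule 10), but F is never established. M would need R, H, and C (Rule 4), but R is never established.

H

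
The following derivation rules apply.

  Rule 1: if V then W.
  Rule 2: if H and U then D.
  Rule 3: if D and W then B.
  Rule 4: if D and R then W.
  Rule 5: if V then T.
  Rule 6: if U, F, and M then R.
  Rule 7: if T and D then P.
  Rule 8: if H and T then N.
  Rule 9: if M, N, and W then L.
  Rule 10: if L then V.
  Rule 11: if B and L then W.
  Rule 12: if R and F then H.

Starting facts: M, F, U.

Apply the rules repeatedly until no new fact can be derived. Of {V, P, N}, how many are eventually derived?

V would need L (Rule 10), but L is never established.
P would need T and D (Rule 7), but T is never established.
N would need H and T (Rule 8), but T is never established.
None of the 3 are reached.

0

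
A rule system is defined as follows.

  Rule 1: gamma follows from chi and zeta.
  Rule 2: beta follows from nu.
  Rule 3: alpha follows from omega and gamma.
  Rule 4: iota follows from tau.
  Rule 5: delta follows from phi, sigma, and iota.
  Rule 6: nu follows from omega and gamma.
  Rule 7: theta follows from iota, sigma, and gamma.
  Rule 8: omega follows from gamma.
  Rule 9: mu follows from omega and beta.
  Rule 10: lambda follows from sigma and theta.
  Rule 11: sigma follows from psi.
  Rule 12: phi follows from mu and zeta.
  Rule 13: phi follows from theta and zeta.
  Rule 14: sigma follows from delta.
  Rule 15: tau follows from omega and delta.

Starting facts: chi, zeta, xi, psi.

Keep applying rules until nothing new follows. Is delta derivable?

delta would need phi, sigma, and iota (Rule 5), but iota is never established.

No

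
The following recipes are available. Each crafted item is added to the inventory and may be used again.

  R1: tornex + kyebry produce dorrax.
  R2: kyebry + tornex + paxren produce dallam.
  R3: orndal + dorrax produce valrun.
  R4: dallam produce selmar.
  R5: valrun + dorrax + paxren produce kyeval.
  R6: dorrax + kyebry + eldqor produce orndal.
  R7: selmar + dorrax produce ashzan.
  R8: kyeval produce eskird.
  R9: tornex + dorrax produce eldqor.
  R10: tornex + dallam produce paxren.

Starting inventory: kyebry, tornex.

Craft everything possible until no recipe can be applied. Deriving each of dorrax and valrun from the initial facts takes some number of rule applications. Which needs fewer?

dorrax: Using R1, tornex and kyebry make dorrax. [1 rule application]
valrun: tornex + kyebry → dorrax (R1). tornex + dorrax → eldqor (R9). dorrax + kyebry + eldqor → orndal (R6). orndal + dorrax → valrun (R3). [4 rule applications]
dorrax needs fewer.

dorrax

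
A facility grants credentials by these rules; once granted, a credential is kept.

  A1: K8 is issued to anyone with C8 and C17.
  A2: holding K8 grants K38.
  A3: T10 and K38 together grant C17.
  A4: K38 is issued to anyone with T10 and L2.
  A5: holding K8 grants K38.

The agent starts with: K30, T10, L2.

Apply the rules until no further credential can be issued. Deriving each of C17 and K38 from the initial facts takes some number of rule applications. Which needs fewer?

K38

K38: Holding T10 and L2 grants K38 (A4). [1 rule application]
C17: Holding T10 and L2 grants K38 (A4). Holding T10 and K38 grants C17 (A3). [2 rule applications]
K38 needs fewer.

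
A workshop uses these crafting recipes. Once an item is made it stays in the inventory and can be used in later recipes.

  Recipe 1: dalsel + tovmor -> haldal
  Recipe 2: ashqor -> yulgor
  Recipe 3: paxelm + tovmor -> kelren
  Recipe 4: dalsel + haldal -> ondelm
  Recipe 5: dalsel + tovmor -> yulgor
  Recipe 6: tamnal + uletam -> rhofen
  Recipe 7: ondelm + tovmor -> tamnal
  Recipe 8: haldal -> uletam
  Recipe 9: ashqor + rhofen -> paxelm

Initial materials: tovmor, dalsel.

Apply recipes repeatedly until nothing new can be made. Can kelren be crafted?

No

kelren would need paxelm and tovmor (Recipe 3), but paxelm is never obtained.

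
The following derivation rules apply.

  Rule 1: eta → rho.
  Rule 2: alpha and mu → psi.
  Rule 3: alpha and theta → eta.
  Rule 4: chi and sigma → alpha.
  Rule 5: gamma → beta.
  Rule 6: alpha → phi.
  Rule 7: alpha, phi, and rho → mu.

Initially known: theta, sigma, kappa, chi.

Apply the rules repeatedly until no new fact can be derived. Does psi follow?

From chi and sigma, Rule 4 gives alpha.
From alpha and theta, Rule 3 gives eta.
alpha holds, so phi follows (Rule 6).
From eta, Rule 1 gives rho.
alpha, phi, and rho hold, so mu follows (Rule 7).
alpha and mu hold, so psi follows (Rule 2).

Yes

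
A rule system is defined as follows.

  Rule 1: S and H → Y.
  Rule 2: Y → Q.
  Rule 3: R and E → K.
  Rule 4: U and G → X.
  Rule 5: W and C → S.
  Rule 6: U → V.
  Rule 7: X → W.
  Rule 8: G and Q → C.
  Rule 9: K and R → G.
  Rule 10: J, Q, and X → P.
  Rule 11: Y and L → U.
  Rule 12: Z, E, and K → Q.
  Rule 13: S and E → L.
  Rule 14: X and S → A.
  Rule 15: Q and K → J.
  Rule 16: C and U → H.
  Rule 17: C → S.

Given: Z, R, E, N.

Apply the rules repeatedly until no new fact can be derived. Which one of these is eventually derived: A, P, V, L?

L

From R and E, Rule 3 gives K.
From Z, E, and K, Rule 12 gives Q.
K and R hold, so G follows (Rule 9).
From G and Q, Rule 8 gives C.
From C, Rule 17 gives S.
S and E hold, so L follows (Rule 13).
A would need X and S (Rule 14), but X is never established. V would need U (Rule 6), but U is never established. P would need J, Q, and X (Rule 10), but X is never established.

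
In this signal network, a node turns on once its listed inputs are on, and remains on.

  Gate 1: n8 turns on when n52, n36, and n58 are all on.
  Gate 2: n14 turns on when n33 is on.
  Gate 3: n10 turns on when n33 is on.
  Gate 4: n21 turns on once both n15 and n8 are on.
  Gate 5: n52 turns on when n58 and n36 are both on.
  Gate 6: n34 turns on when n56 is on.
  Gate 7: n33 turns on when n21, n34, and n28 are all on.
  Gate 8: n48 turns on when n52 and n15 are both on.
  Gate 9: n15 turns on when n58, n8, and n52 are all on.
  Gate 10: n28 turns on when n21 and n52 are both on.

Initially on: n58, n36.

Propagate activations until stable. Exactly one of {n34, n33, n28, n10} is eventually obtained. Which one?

Gate 5: n58 and n36 on → n52 on.
n52, n36, and n58 are on, so n8 turns on (Gate 1).
n58, n8, and n52 are on, so n15 turns on (Gate 9).
n15 and n8 are on, so n21 turns on (Gate 4).
Gate 10: n21 and n52 on → n28 on.
n10 would need n33 (Gate 3), but n33 never turns on. n33 would need n21, n34, and n28 (Gate 7), but n34 never turns on. n34 would need n56 (Gate 6), but n56 never turns on.

n28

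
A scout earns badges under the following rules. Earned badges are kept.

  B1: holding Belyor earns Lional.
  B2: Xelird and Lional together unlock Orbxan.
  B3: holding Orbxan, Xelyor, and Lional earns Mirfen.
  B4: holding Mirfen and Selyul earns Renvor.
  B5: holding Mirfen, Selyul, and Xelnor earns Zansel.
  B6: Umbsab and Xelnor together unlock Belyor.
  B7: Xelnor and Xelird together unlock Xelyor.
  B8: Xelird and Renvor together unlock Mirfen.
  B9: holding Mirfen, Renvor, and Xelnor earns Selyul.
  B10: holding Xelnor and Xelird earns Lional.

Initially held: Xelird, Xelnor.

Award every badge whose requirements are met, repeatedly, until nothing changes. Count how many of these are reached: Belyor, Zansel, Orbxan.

1

With Xelnor and Xelird, Lional is earned (B10).
With Xelird and Lional, Orbxan is earned (B2).
Belyor would need Umbsab and Xelnor (B6), but Umbsab is never earned.
Zansel would need Mirfen, Selyul, and Xelnor (B5), but Selyul is never earned.
Orbxan: reached.
Reached: Orbxan — 1 of the 3.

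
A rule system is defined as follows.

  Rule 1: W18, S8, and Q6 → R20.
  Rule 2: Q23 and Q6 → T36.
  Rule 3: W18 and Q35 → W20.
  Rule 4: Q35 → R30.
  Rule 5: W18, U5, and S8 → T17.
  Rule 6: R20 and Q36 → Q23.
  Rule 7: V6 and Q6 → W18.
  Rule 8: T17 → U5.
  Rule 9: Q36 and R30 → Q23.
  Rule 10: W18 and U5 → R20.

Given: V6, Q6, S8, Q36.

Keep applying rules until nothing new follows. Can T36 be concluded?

V6 and Q6 hold, so W18 follows (Rule 7).
W18, S8, and Q6 hold, so R20 follows (Rule 1).
From R20 and Q36, Rule 6 gives Q23.
Q23 and Q6 hold, so T36 follows (Rule 2).

Yes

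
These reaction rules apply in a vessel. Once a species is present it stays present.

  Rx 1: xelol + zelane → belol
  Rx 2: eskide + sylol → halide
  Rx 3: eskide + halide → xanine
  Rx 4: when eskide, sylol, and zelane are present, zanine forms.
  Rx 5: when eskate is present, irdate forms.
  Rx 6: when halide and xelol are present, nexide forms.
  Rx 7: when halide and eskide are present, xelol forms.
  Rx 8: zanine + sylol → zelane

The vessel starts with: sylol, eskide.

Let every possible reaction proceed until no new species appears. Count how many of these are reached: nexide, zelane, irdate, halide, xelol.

eskide and sylol present → halide forms (Rx 2).
halide and eskide present → xelol forms (Rx 7).
halide and xelol present → nexide forms (Rx 6).
nexide: reached.
zelane would need zanine and sylol (Rx 8), but zanine never forms.
irdate would need eskate (Rx 5), but eskate never forms.
halide: reached.
xelol: reached.
Reached: nexide, halide, and xelol — 3 of the 5.

3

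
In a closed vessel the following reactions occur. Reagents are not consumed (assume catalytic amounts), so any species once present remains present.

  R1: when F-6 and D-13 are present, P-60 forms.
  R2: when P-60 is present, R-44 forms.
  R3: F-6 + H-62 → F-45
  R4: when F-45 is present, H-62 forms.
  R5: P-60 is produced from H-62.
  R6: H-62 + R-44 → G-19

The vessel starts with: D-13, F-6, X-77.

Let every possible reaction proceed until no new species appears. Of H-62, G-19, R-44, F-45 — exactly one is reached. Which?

R-44

F-6 and D-13 present → P-60 forms (R1).
P-60 present → R-44 forms (R2).
F-45 would need F-6 and H-62 (R3), but H-62 never forms. G-19 would need H-62 and R-44 (R6), but H-62 never forms. H-62 would need F-45 (R4), but F-45 never forms.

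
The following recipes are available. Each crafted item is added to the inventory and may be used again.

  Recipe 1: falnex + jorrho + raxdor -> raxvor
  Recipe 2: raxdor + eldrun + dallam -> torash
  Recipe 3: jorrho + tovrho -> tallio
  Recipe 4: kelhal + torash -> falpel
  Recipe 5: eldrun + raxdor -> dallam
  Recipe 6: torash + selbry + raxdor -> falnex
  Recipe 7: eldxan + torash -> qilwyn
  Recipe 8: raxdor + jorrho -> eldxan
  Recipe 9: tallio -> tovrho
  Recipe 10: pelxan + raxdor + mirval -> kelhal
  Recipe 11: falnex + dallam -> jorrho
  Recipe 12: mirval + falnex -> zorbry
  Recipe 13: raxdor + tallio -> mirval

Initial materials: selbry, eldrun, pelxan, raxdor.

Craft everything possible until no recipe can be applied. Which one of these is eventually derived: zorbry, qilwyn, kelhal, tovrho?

qilwyn

Using Recipe 5, eldrun and raxdor make dallam.
Using Recipe 2, raxdor, eldrun, and dallam make torash.
torash + selbry + raxdor -> falnex (Recipe 6).
Using Recipe 11, falnex and dallam make jorrho.
Using Recipe 8, raxdor and jorrho make eldxan.
Using Recipe 7, eldxan and torash make qilwyn.
tovrho would need tallio (Recipe 9), but tallio is never obtained. zorbry would need mirval and falnex (Recipe 12), but mirval is never obtained. kelhal would need pelxan, raxdor, and mirval (Recipe 10), but mirval is never obtained.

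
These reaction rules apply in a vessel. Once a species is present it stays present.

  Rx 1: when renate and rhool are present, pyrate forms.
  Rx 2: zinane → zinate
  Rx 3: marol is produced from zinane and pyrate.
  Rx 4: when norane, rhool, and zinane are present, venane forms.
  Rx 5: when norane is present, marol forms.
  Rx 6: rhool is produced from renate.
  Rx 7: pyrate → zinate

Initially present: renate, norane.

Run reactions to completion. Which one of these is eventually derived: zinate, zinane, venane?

zinate

renate present → rhool forms (Rx 6).
renate and rhool present → pyrate forms (Rx 1).
pyrate present → zinate forms (Rx 7).
No rule produces zinane, and it is not given. venane would need norane, rhool, and zinane (Rx 4), but zinane never forms.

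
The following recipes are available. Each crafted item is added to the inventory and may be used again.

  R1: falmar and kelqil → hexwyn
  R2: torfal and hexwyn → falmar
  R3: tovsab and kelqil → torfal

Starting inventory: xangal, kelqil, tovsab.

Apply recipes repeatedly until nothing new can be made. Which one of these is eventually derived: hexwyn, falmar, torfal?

torfal

Using R3, tovsab and kelqil make torfal.
falmar would need torfal and hexwyn (R2), but hexwyn is never obtained. hexwyn would need falmar and kelqil (R1), but falmar is never obtained.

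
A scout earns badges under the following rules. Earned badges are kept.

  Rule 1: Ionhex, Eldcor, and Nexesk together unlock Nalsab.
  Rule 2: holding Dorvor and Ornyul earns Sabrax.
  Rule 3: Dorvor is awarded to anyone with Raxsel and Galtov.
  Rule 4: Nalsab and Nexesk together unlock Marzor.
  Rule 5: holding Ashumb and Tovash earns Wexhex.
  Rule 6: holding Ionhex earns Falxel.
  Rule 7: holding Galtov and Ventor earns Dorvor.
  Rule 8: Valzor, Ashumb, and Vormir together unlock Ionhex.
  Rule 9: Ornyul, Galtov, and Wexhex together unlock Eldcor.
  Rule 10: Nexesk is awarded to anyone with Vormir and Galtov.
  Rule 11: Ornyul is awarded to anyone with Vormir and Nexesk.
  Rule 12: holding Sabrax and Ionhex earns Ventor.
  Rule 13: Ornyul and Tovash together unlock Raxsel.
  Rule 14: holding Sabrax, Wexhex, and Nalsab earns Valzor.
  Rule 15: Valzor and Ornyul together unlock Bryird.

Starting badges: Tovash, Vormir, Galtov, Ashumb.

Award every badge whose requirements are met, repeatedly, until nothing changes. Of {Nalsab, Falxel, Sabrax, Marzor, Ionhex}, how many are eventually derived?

With Vormir and Galtov, Nexesk is earned (Rule 10).
With Vormir and Nexesk, Ornyul is earned (Rule 11).
With Ornyul and Tovash, Raxsel is earned (Rule 13).
With Raxsel and Galtov, Dorvor is earned (Rule 3).
With Dorvor and Ornyul, Sabrax is earned (Rule 2).
Nalsab would need Ionhex, Eldcor, and Nexesk (Rule 1), but Ionhex is never earned.
Falxel would need Ionhex (Rule 6), but Ionhex is never earned.
Sabrax: reached.
Marzor would need Nalsab and Nexesk (Rule 4), but Nalsab is never earned.
Ionhex would need Valzor, Ashumb, and Vormir (Rule 8), but Valzor is never earned.
Reached: Sabrax — 1 of the 5.

1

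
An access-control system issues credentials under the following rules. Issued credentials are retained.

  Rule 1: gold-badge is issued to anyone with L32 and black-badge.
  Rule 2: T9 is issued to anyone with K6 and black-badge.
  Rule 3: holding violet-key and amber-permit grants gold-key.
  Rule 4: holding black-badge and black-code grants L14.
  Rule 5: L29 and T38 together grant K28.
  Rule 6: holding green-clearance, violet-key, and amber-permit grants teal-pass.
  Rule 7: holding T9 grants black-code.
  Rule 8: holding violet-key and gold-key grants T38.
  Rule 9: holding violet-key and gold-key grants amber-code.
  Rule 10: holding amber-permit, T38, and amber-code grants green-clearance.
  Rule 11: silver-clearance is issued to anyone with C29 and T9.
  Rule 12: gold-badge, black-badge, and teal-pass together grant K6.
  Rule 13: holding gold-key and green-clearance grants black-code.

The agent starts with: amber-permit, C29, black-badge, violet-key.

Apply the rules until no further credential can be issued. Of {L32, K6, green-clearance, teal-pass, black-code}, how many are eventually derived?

3

Holding violet-key and amber-permit grants gold-key (Rule 3).
Holding violet-key and gold-key grants amber-code (Rule 9).
Holding violet-key and gold-key grants T38 (Rule 8).
Holding amber-permit, T38, and amber-code grants green-clearance (Rule 10).
Holding gold-key and green-clearance grants black-code (Rule 13).
Holding green-clearance, violet-key, and amber-permit grants teal-pass (Rule 6).
No rule produces L32, and it is not given.
K6 would need gold-badge, black-badge, and teal-pass (Rule 12), but gold-badge is never granted.
green-clearance: reached.
teal-pass: reached.
black-code: reached.
Reached: green-clearance, teal-pass, and black-code — 3 of the 5.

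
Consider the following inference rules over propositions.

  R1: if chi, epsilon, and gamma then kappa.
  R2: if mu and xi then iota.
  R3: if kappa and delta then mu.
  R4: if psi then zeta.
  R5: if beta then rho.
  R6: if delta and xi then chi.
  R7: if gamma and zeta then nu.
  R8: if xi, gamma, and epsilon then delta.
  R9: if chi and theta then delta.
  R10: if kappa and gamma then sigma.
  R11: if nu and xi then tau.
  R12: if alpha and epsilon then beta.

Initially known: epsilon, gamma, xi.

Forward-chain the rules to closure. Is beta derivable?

beta would need alpha and epsilon (R12), but alpha is never established.

No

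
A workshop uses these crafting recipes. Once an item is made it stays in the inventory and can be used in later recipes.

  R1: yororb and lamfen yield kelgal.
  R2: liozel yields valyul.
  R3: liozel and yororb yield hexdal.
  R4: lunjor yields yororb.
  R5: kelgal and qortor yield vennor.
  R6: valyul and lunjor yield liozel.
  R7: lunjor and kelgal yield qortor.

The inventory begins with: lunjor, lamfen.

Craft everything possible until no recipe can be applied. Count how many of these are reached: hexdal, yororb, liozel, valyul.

Using R4, lunjor makes yororb.
hexdal would need liozel and yororb (R3), but liozel is never obtained.
yororb: reached.
liozel would need valyul and lunjor (R6), but valyul is never obtained.
valyul would need liozel (R2), but liozel is never obtained.
Reached: yororb — 1 of the 4.

1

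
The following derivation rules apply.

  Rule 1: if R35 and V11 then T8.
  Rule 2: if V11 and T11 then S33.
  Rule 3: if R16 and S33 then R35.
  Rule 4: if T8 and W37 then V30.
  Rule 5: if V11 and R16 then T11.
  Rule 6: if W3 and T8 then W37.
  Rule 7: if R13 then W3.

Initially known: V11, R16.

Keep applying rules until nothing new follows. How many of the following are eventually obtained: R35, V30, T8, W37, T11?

From V11 and R16, Rule 5 gives T11.
V11 and T11 hold, so S33 follows (Rule 2).
From R16 and S33, Rule 3 gives R35.
R35 and V11 hold, so T8 follows (Rule 1).
R35: reached.
V30 would need T8 and W37 (Rule 4), but W37 is never established.
T8: reached.
W37 would need W3 and T8 (Rule 6), but W3 is never established.
T11: reached.
Reached: R35, T8, and T11 — 3 of the 5.

3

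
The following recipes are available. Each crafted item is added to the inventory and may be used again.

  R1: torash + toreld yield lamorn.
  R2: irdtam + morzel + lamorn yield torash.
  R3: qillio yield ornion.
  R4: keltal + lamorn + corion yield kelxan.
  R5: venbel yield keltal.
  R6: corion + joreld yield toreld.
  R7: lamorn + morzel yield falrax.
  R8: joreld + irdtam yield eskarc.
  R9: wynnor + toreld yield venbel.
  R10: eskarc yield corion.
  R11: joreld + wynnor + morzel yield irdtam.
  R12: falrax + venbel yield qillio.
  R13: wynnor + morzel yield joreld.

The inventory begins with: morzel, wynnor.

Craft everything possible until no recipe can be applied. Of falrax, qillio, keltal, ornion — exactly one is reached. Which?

keltal

wynnor + morzel → joreld (R13).
joreld + wynnor + morzel → irdtam (R11).
joreld + irdtam → eskarc (R8).
eskarc → corion (R10).
corion + joreld → toreld (R6).
wynnor + toreld → venbel (R9).
Using R5, venbel makes keltal.
falrax would need lamorn and morzel (R7), but lamorn is never obtained. ornion would need qillio (R3), but qillio is never obtained. qillio would need falrax and venbel (R12), but falrax is never obtained.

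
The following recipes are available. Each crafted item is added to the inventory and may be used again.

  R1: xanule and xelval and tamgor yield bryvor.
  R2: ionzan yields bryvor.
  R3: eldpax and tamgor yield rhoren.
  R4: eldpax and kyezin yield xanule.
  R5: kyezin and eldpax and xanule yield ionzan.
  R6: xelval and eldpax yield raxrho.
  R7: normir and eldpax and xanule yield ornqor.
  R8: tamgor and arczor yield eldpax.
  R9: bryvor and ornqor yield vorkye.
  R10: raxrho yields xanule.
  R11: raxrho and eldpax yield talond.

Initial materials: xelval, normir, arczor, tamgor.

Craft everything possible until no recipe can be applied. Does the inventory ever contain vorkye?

tamgor and arczor → eldpax (R8).
xelval and eldpax → raxrho (R6).
raxrho → xanule (R10).
Using R1, xanule, xelval, and tamgor make bryvor.
normir and eldpax and xanule → ornqor (R7).
Using R9, bryvor and ornqor make vorkye.

Yes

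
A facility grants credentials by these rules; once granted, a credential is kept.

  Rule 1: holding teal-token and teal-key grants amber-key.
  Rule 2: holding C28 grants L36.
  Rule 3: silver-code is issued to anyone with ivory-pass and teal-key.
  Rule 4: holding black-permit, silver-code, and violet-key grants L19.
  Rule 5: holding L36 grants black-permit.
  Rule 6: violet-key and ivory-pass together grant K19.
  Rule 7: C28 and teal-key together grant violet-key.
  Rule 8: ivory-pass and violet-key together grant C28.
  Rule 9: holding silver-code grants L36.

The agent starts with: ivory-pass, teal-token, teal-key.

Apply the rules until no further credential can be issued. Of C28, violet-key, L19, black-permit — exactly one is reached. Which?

black-permit

Holding ivory-pass and teal-key grants silver-code (Rule 3).
Holding silver-code grants L36 (Rule 9).
Holding L36 grants black-permit (Rule 5).
L19 would need black-permit, silver-code, and violet-key (Rule 4), but violet-key is never granted. C28 would need ivory-pass and violet-key (Rule 8), but violet-key is never granted. violet-key would need C28 and teal-key (Rule 7), but C28 is never granted.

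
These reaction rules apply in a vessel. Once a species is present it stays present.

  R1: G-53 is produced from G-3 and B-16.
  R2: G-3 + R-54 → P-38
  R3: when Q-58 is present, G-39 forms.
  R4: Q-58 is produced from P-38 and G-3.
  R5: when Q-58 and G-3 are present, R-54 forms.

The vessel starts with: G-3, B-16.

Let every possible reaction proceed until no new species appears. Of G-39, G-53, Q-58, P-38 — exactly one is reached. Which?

G-3 and B-16 present → G-53 forms (R1).
P-38 would need G-3 and R-54 (R2), but R-54 never forms. Q-58 would need P-38 and G-3 (R4), but P-38 never forms. G-39 would need Q-58 (R3), but Q-58 never forms.

G-53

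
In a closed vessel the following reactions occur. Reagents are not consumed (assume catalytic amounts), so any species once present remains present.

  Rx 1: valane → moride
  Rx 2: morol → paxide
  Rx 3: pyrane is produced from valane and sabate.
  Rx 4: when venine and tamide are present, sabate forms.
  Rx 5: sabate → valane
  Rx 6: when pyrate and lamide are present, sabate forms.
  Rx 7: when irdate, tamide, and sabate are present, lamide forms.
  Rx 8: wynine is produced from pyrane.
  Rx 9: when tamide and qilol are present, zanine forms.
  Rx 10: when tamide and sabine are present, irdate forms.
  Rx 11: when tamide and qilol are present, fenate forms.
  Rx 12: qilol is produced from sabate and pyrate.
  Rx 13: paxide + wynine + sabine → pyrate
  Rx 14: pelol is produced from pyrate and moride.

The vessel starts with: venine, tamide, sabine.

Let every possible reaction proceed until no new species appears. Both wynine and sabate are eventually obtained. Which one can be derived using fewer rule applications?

sabate

sabate: venine and tamide present → sabate forms (Rx 4). [1 rule application]
wynine: venine and tamide present → sabate forms (Rx 4). sabate present → valane forms (Rx 5). valane and sabate present → pyrane forms (Rx 3). pyrane present → wynine forms (Rx 8). [4 rule applications]
sabate needs fewer.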